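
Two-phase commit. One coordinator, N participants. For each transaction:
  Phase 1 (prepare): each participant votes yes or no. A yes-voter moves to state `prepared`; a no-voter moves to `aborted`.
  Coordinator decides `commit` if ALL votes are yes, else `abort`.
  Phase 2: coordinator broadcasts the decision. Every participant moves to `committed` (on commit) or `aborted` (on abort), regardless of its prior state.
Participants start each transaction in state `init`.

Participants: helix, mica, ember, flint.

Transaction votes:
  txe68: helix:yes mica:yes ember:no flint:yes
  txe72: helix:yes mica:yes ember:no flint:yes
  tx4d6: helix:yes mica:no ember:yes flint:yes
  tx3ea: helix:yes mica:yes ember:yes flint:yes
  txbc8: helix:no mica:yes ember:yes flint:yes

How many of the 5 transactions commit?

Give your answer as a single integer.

txe68: no from ember -> abort (commits=0)
txe72: no from ember -> abort (commits=0)
tx4d6: no from mica -> abort (commits=0)
tx3ea: all yes -> commit (commits=1)
txbc8: no from helix -> abort (commits=1)

Answer: 1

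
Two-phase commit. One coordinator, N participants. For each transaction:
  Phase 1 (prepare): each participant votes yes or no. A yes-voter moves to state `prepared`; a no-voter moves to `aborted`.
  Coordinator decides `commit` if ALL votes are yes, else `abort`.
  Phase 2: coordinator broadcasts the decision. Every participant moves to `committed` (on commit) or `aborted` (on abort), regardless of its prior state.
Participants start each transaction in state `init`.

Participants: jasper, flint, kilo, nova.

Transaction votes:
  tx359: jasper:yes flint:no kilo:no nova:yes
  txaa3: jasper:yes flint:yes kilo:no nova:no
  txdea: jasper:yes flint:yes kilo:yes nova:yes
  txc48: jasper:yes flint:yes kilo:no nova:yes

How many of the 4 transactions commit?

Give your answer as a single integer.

tx359: no from flint, kilo -> abort (commits=0)
txaa3: no from kilo, nova -> abort (commits=0)
txdea: all yes -> commit (commits=1)
txc48: no from kilo -> abort (commits=1)

Answer: 1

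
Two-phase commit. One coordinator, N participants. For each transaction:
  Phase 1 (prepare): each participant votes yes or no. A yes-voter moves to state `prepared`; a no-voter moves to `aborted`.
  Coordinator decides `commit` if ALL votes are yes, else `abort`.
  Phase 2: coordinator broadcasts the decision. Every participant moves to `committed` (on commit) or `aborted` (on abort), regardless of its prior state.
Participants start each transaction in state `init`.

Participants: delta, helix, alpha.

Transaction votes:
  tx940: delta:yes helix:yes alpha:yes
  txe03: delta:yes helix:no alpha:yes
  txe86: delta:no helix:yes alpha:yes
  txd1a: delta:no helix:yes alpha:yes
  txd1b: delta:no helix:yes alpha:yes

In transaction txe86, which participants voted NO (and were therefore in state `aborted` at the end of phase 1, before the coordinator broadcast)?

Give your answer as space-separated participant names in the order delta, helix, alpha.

Txn txe86 phase 1: delta no -> aborted; helix yes -> prepared; alpha yes -> prepared

Answer: delta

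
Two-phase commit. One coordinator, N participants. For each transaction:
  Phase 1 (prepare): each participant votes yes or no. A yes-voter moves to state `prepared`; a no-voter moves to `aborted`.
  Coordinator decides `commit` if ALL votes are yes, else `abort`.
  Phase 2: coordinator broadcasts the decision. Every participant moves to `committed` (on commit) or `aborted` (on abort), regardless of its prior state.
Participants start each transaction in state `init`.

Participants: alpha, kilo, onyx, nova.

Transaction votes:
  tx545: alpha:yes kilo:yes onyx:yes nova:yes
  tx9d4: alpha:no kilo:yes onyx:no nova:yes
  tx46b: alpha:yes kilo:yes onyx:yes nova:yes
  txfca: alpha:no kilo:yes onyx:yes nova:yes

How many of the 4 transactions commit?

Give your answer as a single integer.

tx545: all yes -> commit (commits=1)
tx9d4: no from alpha, onyx -> abort (commits=1)
tx46b: all yes -> commit (commits=2)
txfca: no from alpha -> abort (commits=2)

Answer: 2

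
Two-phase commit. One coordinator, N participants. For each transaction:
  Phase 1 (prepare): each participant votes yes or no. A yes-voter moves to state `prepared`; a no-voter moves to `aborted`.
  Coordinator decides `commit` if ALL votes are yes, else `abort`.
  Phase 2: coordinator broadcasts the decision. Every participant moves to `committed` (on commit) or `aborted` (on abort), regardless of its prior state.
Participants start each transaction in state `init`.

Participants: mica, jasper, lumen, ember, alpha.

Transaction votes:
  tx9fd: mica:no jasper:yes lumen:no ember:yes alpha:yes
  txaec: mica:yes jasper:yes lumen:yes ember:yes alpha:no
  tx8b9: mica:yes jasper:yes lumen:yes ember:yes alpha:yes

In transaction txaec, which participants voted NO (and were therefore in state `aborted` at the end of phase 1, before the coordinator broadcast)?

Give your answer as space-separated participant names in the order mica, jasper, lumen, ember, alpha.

Answer: alpha

Derivation:
Txn txaec phase 1: mica yes -> prepared; jasper yes -> prepared; lumen yes -> prepared; ember yes -> prepared; alpha no -> aborted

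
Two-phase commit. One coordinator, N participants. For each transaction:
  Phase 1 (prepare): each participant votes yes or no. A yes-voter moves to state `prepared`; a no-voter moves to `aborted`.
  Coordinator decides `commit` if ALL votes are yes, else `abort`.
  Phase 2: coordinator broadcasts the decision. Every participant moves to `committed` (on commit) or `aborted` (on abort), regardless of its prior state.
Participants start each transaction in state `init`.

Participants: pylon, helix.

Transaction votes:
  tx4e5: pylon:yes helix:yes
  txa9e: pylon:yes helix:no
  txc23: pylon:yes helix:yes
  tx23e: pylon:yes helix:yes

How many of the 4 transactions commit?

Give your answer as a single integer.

Answer: 3

Derivation:
tx4e5: all yes -> commit (commits=1)
txa9e: no from helix -> abort (commits=1)
txc23: all yes -> commit (commits=2)
tx23e: all yes -> commit (commits=3)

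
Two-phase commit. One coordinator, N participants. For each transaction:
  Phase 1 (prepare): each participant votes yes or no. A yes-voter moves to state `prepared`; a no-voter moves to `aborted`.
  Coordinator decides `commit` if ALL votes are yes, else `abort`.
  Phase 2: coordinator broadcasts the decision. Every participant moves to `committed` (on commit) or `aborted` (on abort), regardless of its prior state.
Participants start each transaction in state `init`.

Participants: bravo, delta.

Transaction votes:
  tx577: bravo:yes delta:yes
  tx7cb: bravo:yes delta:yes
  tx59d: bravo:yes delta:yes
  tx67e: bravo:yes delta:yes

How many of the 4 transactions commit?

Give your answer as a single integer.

Answer: 4

Derivation:
tx577: all yes -> commit (commits=1)
tx7cb: all yes -> commit (commits=2)
tx59d: all yes -> commit (commits=3)
tx67e: all yes -> commit (commits=4)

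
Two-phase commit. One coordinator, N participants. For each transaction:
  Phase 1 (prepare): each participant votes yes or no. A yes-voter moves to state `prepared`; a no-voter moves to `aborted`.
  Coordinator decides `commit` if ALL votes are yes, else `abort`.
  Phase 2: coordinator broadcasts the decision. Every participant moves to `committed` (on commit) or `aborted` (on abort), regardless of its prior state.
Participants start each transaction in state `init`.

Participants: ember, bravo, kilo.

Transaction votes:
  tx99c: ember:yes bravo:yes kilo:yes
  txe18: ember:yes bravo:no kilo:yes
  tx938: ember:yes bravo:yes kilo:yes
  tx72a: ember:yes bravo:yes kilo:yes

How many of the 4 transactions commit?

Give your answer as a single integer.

tx99c: all yes -> commit (commits=1)
txe18: no from bravo -> abort (commits=1)
tx938: all yes -> commit (commits=2)
tx72a: all yes -> commit (commits=3)

Answer: 3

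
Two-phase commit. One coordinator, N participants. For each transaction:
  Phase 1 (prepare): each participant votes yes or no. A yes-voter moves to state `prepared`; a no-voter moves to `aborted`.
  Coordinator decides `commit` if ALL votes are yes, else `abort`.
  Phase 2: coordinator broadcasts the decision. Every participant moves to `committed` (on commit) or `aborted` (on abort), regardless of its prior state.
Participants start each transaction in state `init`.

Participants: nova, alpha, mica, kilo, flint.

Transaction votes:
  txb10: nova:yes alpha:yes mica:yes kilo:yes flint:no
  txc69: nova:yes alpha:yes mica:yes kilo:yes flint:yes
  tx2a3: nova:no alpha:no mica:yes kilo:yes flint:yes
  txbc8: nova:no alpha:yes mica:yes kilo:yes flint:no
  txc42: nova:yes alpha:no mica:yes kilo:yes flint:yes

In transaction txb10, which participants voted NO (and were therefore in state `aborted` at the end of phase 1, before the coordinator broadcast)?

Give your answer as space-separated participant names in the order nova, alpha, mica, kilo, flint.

Txn txb10 phase 1: nova yes -> prepared; alpha yes -> prepared; mica yes -> prepared; kilo yes -> prepared; flint no -> aborted

Answer: flint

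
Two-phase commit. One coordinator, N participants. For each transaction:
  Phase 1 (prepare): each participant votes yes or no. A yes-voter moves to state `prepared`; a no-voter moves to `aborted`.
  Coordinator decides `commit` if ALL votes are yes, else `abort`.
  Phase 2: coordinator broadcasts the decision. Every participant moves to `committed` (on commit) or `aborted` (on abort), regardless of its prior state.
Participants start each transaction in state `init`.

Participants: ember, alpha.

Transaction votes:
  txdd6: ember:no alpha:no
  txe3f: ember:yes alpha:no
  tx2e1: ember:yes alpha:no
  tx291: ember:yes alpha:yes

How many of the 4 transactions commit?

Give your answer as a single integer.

txdd6: no from ember, alpha -> abort (commits=0)
txe3f: no from alpha -> abort (commits=0)
tx2e1: no from alpha -> abort (commits=0)
tx291: all yes -> commit (commits=1)

Answer: 1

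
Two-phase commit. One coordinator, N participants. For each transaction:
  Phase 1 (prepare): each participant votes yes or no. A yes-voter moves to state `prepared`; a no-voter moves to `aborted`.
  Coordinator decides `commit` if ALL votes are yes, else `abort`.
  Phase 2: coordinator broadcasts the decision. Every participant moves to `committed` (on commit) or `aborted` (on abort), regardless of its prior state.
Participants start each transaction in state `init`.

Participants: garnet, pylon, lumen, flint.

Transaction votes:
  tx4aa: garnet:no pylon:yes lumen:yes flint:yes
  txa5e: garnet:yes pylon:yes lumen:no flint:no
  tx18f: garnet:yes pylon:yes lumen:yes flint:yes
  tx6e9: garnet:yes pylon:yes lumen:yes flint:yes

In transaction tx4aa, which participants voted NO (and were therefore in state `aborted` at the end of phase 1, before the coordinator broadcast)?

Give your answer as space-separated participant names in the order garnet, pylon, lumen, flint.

Txn tx4aa phase 1: garnet no -> aborted; pylon yes -> prepared; lumen yes -> prepared; flint yes -> prepared

Answer: garnet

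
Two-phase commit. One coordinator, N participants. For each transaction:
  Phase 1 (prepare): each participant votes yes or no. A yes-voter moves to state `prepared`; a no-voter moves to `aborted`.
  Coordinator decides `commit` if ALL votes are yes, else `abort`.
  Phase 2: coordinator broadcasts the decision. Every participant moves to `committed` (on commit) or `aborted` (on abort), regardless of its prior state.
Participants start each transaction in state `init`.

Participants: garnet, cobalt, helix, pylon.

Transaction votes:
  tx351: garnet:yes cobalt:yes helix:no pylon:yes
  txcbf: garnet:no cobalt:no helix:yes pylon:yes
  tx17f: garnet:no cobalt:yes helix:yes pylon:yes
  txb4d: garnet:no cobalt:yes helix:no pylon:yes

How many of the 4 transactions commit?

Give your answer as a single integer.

Answer: 0

Derivation:
tx351: no from helix -> abort (commits=0)
txcbf: no from garnet, cobalt -> abort (commits=0)
tx17f: no from garnet -> abort (commits=0)
txb4d: no from garnet, helix -> abort (commits=0)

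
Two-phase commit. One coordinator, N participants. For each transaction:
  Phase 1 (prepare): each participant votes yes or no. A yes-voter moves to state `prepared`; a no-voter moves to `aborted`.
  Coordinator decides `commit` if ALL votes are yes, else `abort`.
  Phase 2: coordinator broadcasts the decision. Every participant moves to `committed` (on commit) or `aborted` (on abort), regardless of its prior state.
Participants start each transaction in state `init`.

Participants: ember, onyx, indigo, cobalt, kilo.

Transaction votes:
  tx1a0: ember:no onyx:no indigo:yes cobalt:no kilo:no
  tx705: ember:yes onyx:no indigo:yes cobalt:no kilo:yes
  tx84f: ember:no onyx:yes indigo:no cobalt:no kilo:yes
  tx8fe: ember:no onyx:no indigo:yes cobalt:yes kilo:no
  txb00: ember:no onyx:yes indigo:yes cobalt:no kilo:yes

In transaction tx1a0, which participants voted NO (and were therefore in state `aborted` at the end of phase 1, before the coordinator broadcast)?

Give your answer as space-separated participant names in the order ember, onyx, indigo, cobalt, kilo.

Answer: ember onyx cobalt kilo

Derivation:
Txn tx1a0 phase 1: ember no -> aborted; onyx no -> aborted; indigo yes -> prepared; cobalt no -> aborted; kilo no -> aborted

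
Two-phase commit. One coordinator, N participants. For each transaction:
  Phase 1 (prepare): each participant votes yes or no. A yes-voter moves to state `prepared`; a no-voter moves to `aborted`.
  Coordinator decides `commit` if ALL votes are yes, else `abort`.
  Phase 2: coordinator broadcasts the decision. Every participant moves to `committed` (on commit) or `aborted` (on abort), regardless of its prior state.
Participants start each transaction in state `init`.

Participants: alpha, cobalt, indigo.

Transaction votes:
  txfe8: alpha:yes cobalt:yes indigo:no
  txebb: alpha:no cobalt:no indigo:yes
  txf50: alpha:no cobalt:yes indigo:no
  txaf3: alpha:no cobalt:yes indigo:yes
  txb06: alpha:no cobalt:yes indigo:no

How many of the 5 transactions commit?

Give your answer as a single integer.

txfe8: no from indigo -> abort (commits=0)
txebb: no from alpha, cobalt -> abort (commits=0)
txf50: no from alpha, indigo -> abort (commits=0)
txaf3: no from alpha -> abort (commits=0)
txb06: no from alpha, indigo -> abort (commits=0)

Answer: 0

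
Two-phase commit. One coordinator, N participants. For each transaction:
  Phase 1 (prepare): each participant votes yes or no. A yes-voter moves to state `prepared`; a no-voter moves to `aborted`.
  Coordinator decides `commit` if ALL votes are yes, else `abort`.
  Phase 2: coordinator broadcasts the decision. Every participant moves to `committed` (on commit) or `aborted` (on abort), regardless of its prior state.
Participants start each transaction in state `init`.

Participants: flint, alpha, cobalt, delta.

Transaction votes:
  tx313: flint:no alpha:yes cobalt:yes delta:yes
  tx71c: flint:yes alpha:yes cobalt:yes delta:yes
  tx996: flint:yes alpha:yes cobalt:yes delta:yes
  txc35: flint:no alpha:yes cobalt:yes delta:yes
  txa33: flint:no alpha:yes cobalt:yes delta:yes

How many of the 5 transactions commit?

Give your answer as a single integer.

tx313: no from flint -> abort (commits=0)
tx71c: all yes -> commit (commits=1)
tx996: all yes -> commit (commits=2)
txc35: no from flint -> abort (commits=2)
txa33: no from flint -> abort (commits=2)

Answer: 2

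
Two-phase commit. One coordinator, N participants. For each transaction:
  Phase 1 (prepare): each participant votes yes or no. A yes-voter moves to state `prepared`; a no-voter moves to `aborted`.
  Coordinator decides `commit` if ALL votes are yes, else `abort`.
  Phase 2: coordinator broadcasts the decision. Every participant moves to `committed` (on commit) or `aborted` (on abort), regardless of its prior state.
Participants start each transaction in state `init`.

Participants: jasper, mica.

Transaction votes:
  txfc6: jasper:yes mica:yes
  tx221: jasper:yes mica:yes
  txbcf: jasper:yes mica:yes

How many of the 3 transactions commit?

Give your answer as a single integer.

txfc6: all yes -> commit (commits=1)
tx221: all yes -> commit (commits=2)
txbcf: all yes -> commit (commits=3)

Answer: 3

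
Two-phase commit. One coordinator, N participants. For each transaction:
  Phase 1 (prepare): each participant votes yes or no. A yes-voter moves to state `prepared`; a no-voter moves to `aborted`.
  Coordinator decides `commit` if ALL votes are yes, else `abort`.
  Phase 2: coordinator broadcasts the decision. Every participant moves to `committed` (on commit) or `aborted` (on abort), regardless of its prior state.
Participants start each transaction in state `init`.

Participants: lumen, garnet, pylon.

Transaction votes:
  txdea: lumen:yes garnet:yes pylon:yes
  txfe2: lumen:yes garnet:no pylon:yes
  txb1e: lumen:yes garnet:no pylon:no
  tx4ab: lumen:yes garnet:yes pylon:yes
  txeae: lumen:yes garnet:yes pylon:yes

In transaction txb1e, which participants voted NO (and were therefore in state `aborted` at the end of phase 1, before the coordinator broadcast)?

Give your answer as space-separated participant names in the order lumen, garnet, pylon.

Txn txb1e phase 1: lumen yes -> prepared; garnet no -> aborted; pylon no -> aborted

Answer: garnet pylon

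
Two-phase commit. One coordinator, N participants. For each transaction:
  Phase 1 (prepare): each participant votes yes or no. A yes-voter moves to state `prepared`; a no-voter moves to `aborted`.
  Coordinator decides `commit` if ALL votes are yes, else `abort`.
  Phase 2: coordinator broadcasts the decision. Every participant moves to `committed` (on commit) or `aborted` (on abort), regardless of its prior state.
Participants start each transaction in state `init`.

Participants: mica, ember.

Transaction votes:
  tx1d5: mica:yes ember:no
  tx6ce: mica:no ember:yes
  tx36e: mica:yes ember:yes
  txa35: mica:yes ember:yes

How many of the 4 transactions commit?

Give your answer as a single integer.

Answer: 2

Derivation:
tx1d5: no from ember -> abort (commits=0)
tx6ce: no from mica -> abort (commits=0)
tx36e: all yes -> commit (commits=1)
txa35: all yes -> commit (commits=2)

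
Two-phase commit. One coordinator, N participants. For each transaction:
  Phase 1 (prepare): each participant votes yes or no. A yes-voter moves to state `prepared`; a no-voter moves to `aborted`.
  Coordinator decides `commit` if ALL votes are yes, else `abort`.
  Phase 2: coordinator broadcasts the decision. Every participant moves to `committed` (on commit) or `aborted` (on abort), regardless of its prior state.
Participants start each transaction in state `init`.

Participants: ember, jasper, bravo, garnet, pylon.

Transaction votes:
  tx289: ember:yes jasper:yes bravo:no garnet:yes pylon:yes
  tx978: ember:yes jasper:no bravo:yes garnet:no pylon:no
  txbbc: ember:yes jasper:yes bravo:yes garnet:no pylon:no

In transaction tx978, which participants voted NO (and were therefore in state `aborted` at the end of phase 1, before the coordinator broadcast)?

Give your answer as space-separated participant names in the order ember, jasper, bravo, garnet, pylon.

Answer: jasper garnet pylon

Derivation:
Txn tx978 phase 1: ember yes -> prepared; jasper no -> aborted; bravo yes -> prepared; garnet no -> aborted; pylon no -> aborted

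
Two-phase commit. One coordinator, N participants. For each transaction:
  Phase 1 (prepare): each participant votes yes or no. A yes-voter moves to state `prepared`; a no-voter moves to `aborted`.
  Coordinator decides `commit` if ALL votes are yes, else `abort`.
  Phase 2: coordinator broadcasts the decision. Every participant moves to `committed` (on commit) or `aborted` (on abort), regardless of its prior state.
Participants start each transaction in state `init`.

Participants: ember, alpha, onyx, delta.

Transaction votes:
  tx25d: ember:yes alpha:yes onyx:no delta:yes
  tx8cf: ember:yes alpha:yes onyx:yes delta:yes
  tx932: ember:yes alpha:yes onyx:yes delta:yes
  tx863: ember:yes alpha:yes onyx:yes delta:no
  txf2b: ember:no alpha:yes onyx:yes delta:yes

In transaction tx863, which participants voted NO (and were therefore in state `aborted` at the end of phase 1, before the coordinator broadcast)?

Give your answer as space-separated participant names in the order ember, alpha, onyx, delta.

Answer: delta

Derivation:
Txn tx863 phase 1: ember yes -> prepared; alpha yes -> prepared; onyx yes -> prepared; delta no -> aborted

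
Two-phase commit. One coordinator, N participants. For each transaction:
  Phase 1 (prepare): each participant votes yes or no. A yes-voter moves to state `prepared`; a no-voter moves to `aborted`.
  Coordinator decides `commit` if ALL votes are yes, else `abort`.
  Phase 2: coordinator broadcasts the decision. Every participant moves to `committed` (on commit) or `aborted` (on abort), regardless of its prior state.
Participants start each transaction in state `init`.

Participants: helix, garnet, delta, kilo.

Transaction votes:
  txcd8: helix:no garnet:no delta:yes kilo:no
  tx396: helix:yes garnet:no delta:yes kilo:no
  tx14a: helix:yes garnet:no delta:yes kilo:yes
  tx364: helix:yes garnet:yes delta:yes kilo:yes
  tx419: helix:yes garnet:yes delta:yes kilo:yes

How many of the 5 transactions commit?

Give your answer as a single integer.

Answer: 2

Derivation:
txcd8: no from helix, garnet, kilo -> abort (commits=0)
tx396: no from garnet, kilo -> abort (commits=0)
tx14a: no from garnet -> abort (commits=0)
tx364: all yes -> commit (commits=1)
tx419: all yes -> commit (commits=2)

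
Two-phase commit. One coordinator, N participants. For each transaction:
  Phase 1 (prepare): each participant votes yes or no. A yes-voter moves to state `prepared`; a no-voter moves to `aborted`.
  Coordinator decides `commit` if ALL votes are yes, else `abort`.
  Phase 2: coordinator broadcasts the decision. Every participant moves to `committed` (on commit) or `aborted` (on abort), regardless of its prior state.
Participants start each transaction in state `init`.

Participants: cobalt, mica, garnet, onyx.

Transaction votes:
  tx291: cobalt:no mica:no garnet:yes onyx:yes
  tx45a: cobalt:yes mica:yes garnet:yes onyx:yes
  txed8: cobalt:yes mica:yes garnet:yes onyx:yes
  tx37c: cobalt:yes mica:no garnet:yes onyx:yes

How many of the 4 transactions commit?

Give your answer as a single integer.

tx291: no from cobalt, mica -> abort (commits=0)
tx45a: all yes -> commit (commits=1)
txed8: all yes -> commit (commits=2)
tx37c: no from mica -> abort (commits=2)

Answer: 2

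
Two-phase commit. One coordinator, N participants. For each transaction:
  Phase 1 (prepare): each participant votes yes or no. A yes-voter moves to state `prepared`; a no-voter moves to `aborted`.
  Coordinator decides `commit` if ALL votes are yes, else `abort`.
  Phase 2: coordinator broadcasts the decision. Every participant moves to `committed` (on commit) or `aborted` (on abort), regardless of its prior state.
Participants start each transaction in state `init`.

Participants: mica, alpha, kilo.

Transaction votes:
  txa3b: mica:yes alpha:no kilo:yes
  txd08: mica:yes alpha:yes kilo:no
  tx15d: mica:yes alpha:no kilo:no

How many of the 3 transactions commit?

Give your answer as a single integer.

Answer: 0

Derivation:
txa3b: no from alpha -> abort (commits=0)
txd08: no from kilo -> abort (commits=0)
tx15d: no from alpha, kilo -> abort (commits=0)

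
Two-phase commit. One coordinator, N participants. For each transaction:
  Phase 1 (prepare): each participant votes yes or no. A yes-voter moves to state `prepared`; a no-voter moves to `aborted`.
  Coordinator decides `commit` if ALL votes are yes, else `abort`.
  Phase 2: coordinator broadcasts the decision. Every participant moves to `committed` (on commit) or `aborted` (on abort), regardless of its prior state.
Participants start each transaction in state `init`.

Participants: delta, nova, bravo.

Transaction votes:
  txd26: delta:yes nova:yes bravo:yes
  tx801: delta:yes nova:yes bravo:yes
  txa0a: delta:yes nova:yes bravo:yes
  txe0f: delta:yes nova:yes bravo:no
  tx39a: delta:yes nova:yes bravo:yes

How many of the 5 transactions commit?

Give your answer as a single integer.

Answer: 4

Derivation:
txd26: all yes -> commit (commits=1)
tx801: all yes -> commit (commits=2)
txa0a: all yes -> commit (commits=3)
txe0f: no from bravo -> abort (commits=3)
tx39a: all yes -> commit (commits=4)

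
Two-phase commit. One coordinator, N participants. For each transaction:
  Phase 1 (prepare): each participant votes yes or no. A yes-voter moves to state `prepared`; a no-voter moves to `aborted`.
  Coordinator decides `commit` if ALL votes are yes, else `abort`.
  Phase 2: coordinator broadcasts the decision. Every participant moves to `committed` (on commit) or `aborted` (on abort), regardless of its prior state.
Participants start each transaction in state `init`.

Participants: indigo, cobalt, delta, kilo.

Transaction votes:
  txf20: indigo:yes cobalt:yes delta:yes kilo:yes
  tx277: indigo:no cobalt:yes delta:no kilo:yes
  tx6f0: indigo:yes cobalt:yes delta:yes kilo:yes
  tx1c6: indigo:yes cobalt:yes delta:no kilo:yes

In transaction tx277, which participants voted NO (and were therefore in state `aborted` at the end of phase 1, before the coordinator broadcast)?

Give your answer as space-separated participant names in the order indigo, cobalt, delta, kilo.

Answer: indigo delta

Derivation:
Txn tx277 phase 1: indigo no -> aborted; cobalt yes -> prepared; delta no -> aborted; kilo yes -> prepared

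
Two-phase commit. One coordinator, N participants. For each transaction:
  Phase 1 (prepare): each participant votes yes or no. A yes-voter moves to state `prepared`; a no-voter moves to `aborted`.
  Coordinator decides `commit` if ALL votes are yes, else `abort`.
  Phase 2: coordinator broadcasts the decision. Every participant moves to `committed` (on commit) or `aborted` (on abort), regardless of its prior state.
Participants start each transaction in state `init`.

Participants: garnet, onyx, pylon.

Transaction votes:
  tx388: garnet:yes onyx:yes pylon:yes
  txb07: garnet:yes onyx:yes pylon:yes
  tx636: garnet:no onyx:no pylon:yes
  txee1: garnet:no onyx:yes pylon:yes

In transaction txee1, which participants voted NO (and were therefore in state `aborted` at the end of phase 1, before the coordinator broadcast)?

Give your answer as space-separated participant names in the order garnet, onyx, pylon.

Txn txee1 phase 1: garnet no -> aborted; onyx yes -> prepared; pylon yes -> prepared

Answer: garnet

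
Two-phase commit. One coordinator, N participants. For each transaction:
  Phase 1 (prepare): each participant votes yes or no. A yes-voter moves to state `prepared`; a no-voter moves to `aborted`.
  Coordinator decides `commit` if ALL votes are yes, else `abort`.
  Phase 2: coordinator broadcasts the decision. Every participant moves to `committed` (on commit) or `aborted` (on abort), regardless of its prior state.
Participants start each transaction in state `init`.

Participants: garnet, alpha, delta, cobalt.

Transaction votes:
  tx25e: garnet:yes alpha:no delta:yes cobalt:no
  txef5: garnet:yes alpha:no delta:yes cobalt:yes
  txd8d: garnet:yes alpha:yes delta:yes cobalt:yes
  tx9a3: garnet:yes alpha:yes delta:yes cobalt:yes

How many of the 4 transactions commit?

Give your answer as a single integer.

tx25e: no from alpha, cobalt -> abort (commits=0)
txef5: no from alpha -> abort (commits=0)
txd8d: all yes -> commit (commits=1)
tx9a3: all yes -> commit (commits=2)

Answer: 2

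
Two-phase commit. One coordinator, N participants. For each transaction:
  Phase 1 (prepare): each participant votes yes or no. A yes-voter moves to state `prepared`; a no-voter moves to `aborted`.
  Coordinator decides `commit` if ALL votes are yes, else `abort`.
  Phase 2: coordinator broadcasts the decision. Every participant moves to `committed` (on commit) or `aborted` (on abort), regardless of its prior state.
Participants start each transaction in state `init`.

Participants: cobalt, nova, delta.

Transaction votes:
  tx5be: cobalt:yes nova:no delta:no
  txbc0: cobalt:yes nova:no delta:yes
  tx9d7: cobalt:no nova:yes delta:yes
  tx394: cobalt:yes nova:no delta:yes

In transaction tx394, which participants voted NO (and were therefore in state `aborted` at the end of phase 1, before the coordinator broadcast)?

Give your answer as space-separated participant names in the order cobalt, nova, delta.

Answer: nova

Derivation:
Txn tx394 phase 1: cobalt yes -> prepared; nova no -> aborted; delta yes -> prepared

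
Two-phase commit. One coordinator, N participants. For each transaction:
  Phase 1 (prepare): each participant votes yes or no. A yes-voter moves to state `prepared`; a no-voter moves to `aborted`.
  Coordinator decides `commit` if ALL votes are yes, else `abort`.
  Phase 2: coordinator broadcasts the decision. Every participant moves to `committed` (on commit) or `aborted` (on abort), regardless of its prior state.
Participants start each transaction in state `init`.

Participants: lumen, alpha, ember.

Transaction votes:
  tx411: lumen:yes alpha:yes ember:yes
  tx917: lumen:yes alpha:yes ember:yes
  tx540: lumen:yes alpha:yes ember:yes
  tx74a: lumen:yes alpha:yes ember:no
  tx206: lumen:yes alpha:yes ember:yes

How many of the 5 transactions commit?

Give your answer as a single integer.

Answer: 4

Derivation:
tx411: all yes -> commit (commits=1)
tx917: all yes -> commit (commits=2)
tx540: all yes -> commit (commits=3)
tx74a: no from ember -> abort (commits=3)
tx206: all yes -> commit (commits=4)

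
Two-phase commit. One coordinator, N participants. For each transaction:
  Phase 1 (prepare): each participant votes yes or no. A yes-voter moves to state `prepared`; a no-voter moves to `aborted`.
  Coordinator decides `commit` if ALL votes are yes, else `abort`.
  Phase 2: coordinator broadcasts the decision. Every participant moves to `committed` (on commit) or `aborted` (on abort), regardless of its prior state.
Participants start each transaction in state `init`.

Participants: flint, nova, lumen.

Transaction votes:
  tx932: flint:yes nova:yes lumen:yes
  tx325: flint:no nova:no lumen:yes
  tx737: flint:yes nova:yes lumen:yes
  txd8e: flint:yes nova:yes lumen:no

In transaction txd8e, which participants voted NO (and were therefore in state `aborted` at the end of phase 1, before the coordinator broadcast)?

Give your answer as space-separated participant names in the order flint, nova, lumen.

Answer: lumen

Derivation:
Txn txd8e phase 1: flint yes -> prepared; nova yes -> prepared; lumen no -> aborted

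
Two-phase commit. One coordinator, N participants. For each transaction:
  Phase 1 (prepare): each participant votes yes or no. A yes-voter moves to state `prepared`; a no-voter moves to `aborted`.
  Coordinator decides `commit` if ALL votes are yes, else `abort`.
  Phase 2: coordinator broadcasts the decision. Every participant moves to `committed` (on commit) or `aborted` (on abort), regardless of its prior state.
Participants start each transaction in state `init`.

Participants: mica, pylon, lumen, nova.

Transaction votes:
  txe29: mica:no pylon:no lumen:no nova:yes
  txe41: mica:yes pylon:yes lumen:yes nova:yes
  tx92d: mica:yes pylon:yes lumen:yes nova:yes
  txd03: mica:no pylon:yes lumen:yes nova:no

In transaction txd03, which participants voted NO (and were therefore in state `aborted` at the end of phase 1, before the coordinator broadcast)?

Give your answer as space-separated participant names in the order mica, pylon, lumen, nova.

Answer: mica nova

Derivation:
Txn txd03 phase 1: mica no -> aborted; pylon yes -> prepared; lumen yes -> prepared; nova no -> aborted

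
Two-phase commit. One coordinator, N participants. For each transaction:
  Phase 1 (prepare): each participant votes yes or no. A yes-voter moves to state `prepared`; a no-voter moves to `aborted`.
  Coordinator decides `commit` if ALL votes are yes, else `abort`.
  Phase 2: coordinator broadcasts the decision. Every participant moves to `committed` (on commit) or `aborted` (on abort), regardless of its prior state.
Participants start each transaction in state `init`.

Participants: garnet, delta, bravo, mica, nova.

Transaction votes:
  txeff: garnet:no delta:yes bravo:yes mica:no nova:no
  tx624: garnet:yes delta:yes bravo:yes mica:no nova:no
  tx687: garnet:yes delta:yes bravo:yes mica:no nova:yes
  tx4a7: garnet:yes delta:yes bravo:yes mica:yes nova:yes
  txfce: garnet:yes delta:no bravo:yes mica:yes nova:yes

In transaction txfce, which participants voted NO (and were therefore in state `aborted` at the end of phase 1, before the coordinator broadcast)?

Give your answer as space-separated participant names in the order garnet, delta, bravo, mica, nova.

Answer: delta

Derivation:
Txn txfce phase 1: garnet yes -> prepared; delta no -> aborted; bravo yes -> prepared; mica yes -> prepared; nova yes -> prepared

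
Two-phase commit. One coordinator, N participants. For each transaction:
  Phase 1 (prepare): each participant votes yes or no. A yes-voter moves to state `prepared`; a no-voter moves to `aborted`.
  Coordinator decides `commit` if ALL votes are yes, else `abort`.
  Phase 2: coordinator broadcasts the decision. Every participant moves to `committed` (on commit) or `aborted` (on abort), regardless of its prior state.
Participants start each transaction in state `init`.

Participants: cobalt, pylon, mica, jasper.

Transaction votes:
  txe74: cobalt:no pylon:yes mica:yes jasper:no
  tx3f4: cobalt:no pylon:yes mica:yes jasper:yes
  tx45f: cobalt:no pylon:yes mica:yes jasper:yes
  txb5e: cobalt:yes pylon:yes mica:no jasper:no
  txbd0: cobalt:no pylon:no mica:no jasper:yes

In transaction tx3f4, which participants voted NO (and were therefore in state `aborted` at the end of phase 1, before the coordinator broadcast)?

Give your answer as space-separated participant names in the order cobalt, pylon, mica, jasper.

Answer: cobalt

Derivation:
Txn tx3f4 phase 1: cobalt no -> aborted; pylon yes -> prepared; mica yes -> prepared; jasper yes -> prepared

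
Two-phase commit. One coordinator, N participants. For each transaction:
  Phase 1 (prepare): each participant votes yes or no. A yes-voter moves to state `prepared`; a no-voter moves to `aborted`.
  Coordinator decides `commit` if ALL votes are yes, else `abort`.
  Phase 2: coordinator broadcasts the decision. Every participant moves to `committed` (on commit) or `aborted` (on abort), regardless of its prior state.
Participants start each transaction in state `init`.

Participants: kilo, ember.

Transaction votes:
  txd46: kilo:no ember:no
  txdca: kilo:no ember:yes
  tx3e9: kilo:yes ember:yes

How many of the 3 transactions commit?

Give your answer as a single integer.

Answer: 1

Derivation:
txd46: no from kilo, ember -> abort (commits=0)
txdca: no from kilo -> abort (commits=0)
tx3e9: all yes -> commit (commits=1)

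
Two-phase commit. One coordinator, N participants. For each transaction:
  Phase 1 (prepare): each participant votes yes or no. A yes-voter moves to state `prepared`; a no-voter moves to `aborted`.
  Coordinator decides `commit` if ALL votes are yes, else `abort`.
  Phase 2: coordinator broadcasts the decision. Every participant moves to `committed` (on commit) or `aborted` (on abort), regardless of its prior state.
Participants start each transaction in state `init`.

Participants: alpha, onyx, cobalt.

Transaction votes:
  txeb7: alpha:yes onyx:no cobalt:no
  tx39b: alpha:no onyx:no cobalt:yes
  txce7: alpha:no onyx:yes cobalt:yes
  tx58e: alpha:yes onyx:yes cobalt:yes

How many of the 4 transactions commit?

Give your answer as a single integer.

txeb7: no from onyx, cobalt -> abort (commits=0)
tx39b: no from alpha, onyx -> abort (commits=0)
txce7: no from alpha -> abort (commits=0)
tx58e: all yes -> commit (commits=1)

Answer: 1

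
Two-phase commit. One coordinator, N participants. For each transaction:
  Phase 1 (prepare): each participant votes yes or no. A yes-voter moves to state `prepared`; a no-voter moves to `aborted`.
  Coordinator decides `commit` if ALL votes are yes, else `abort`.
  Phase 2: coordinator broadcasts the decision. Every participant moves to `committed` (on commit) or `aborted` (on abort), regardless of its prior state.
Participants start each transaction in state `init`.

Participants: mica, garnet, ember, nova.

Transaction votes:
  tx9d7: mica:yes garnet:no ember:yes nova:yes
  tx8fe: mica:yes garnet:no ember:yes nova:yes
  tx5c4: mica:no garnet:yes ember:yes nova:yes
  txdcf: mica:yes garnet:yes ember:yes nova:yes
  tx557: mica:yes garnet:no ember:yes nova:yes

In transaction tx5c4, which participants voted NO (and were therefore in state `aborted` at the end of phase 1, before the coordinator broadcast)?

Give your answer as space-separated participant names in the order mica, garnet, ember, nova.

Txn tx5c4 phase 1: mica no -> aborted; garnet yes -> prepared; ember yes -> prepared; nova yes -> prepared

Answer: mica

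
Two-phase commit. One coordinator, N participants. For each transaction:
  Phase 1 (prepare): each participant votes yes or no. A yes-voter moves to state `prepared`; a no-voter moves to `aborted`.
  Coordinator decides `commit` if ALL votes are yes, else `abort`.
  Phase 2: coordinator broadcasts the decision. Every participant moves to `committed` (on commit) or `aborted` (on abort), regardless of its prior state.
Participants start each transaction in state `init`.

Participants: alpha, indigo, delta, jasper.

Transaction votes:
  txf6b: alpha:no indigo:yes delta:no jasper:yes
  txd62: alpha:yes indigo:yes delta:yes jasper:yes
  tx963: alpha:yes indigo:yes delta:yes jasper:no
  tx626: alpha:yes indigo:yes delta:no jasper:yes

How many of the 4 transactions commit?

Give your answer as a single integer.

Answer: 1

Derivation:
txf6b: no from alpha, delta -> abort (commits=0)
txd62: all yes -> commit (commits=1)
tx963: no from jasper -> abort (commits=1)
tx626: no from delta -> abort (commits=1)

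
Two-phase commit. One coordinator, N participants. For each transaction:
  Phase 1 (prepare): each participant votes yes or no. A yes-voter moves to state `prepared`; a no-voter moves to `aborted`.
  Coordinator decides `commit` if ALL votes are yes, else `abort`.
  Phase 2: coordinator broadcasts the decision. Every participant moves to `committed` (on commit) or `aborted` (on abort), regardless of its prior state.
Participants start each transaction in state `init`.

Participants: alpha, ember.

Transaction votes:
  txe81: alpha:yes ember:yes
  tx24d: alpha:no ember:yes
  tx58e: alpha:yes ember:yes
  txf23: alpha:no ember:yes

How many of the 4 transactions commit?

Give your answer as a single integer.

Answer: 2

Derivation:
txe81: all yes -> commit (commits=1)
tx24d: no from alpha -> abort (commits=1)
tx58e: all yes -> commit (commits=2)
txf23: no from alpha -> abort (commits=2)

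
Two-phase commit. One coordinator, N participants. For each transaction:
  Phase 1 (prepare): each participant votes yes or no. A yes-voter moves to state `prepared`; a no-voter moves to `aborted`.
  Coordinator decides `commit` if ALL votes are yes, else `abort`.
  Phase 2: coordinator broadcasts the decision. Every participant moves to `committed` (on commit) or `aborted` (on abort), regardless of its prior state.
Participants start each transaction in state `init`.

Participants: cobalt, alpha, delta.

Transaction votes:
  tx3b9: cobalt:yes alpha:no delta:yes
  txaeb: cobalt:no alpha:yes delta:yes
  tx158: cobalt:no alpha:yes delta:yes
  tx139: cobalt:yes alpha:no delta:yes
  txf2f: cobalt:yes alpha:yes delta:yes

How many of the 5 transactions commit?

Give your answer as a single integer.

tx3b9: no from alpha -> abort (commits=0)
txaeb: no from cobalt -> abort (commits=0)
tx158: no from cobalt -> abort (commits=0)
tx139: no from alpha -> abort (commits=0)
txf2f: all yes -> commit (commits=1)

Answer: 1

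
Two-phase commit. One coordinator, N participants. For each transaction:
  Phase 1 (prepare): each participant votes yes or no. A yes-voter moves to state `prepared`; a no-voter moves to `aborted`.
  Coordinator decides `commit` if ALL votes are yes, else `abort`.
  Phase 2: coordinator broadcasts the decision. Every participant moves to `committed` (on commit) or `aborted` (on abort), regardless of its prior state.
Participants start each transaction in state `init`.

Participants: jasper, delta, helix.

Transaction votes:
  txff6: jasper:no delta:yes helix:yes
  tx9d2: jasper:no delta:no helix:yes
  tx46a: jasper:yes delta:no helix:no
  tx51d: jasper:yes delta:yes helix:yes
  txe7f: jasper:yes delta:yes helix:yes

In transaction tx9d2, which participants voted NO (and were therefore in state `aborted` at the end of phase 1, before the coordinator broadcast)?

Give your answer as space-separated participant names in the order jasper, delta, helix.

Txn tx9d2 phase 1: jasper no -> aborted; delta no -> aborted; helix yes -> prepared

Answer: jasper delta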